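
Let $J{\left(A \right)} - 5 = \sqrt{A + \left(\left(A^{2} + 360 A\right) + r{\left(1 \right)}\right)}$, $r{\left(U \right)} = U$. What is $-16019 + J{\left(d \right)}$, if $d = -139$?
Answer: $-16014 + i \sqrt{30857} \approx -16014.0 + 175.66 i$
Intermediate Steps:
$J{\left(A \right)} = 5 + \sqrt{1 + A^{2} + 361 A}$ ($J{\left(A \right)} = 5 + \sqrt{A + \left(\left(A^{2} + 360 A\right) + 1\right)} = 5 + \sqrt{A + \left(1 + A^{2} + 360 A\right)} = 5 + \sqrt{1 + A^{2} + 361 A}$)
$-16019 + J{\left(d \right)} = -16019 + \left(5 + \sqrt{1 + \left(-139\right)^{2} + 361 \left(-139\right)}\right) = -16019 + \left(5 + \sqrt{1 + 19321 - 50179}\right) = -16019 + \left(5 + \sqrt{-30857}\right) = -16019 + \left(5 + i \sqrt{30857}\right) = -16014 + i \sqrt{30857}$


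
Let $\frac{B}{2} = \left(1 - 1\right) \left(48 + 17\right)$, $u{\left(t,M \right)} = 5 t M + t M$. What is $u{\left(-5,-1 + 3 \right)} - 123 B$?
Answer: $-60$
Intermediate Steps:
$u{\left(t,M \right)} = 6 M t$ ($u{\left(t,M \right)} = 5 M t + M t = 6 M t$)
$B = 0$ ($B = 2 \left(1 - 1\right) \left(48 + 17\right) = 2 \cdot 0 \cdot 65 = 2 \cdot 0 = 0$)
$u{\left(-5,-1 + 3 \right)} - 123 B = 6 \left(-1 + 3\right) \left(-5\right) - 0 = 6 \cdot 2 \left(-5\right) + 0 = -60 + 0 = -60$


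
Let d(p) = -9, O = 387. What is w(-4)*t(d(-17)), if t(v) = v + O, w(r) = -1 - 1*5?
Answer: -2268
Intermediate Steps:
w(r) = -6 (w(r) = -1 - 5 = -6)
t(v) = 387 + v (t(v) = v + 387 = 387 + v)
w(-4)*t(d(-17)) = -6*(387 - 9) = -6*378 = -2268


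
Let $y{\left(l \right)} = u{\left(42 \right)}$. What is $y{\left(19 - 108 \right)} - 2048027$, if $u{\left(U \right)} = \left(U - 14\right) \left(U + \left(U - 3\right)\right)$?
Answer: $-2045759$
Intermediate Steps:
$u{\left(U \right)} = \left(-14 + U\right) \left(-3 + 2 U\right)$ ($u{\left(U \right)} = \left(-14 + U\right) \left(U + \left(-3 + U\right)\right) = \left(-14 + U\right) \left(-3 + 2 U\right)$)
$y{\left(l \right)} = 2268$ ($y{\left(l \right)} = 42 - 1302 + 2 \cdot 42^{2} = 42 - 1302 + 2 \cdot 1764 = 42 - 1302 + 3528 = 2268$)
$y{\left(19 - 108 \right)} - 2048027 = 2268 - 2048027 = -2045759$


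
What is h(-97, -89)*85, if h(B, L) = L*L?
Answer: 673285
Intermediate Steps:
h(B, L) = L²
h(-97, -89)*85 = (-89)²*85 = 7921*85 = 673285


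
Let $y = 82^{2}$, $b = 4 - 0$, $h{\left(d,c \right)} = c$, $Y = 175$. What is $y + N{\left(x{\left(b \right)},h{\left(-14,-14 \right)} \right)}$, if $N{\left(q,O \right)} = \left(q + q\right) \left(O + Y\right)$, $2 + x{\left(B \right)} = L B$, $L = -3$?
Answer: $2216$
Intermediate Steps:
$b = 4$ ($b = 4 + 0 = 4$)
$x{\left(B \right)} = -2 - 3 B$
$y = 6724$
$N{\left(q,O \right)} = 2 q \left(175 + O\right)$ ($N{\left(q,O \right)} = \left(q + q\right) \left(O + 175\right) = 2 q \left(175 + O\right)$)
$y + N{\left(x{\left(b \right)},h{\left(-14,-14 \right)} \right)} = 6724 + 2 \left(-2 - 12\right) \left(175 - 14\right) = 6724 + 2 \left(-2 - 12\right) 161 = 6724 + 2 \left(-14\right) 161 = 6724 - 4508 = 2216$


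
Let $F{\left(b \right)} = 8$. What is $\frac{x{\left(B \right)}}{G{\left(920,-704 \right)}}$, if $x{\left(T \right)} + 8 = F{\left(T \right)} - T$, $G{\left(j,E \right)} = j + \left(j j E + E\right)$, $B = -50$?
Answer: $- \frac{25}{297932692} \approx -8.3912 \cdot 10^{-8}$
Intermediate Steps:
$G{\left(j,E \right)} = E + j + E j^{2}$ ($G{\left(j,E \right)} = j + \left(j^{2} E + E\right) = j + \left(E j^{2} + E\right) = j + \left(E + E j^{2}\right) = E + j + E j^{2}$)
$x{\left(T \right)} = - T$ ($x{\left(T \right)} = -8 - \left(-8 + T\right) = - T$)
$\frac{x{\left(B \right)}}{G{\left(920,-704 \right)}} = \frac{\left(-1\right) \left(-50\right)}{-704 + 920 - 704 \cdot 920^{2}} = \frac{50}{-704 + 920 - 595865600} = \frac{50}{-595865384} = 50 \left(- \frac{1}{595865384}\right) = - \frac{25}{297932692}$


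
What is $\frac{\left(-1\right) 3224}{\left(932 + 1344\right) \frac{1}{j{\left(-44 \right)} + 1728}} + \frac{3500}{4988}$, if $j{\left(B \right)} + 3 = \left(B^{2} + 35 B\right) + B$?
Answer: $- \frac{2087057439}{709543} \approx -2941.4$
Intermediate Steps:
$j{\left(B \right)} = -3 + B^{2} + 36 B$ ($j{\left(B \right)} = -3 + \left(\left(B^{2} + 35 B\right) + B\right) = -3 + \left(B^{2} + 36 B\right) = -3 + B^{2} + 36 B$)
$\frac{\left(-1\right) 3224}{\left(932 + 1344\right) \frac{1}{j{\left(-44 \right)} + 1728}} + \frac{3500}{4988} = \frac{\left(-1\right) 3224}{\left(932 + 1344\right) \frac{1}{\left(-3 + \left(-44\right)^{2} + 36 \left(-44\right)\right) + 1728}} + \frac{3500}{4988} = - \frac{3224}{2276 \frac{1}{\left(-3 + 1936 - 1584\right) + 1728}} + 3500 \cdot \frac{1}{4988} = - \frac{3224}{2276 \frac{1}{349 + 1728}} + \frac{875}{1247} = - \frac{3224}{2276 \cdot \frac{1}{2077}} + \frac{875}{1247} = - \frac{3224}{\frac{2276}{2077}} + \frac{875}{1247} = \left(-3224\right) \frac{2077}{2276} + \frac{875}{1247} = - \frac{1674062}{569} + \frac{875}{1247} = - \frac{2087057439}{709543}$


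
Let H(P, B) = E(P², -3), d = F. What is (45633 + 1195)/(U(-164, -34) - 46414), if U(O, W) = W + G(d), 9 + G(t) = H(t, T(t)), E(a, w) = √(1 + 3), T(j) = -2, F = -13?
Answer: -46828/46455 ≈ -1.0080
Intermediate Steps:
E(a, w) = 2 (E(a, w) = √4 = 2)
d = -13
H(P, B) = 2
G(t) = -7 (G(t) = -9 + 2 = -7)
U(O, W) = -7 + W (U(O, W) = W - 7 = -7 + W)
(45633 + 1195)/(U(-164, -34) - 46414) = (45633 + 1195)/((-7 - 34) - 46414) = 46828/(-41 - 46414) = 46828/(-46455) = 46828*(-1/46455) = -46828/46455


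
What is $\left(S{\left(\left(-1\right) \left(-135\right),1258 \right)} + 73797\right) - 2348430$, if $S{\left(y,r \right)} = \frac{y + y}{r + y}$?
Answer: $- \frac{3168563499}{1393} \approx -2.2746 \cdot 10^{6}$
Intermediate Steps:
$S{\left(y,r \right)} = \frac{2 y}{r + y}$
$\left(S{\left(\left(-1\right) \left(-135\right),1258 \right)} + 73797\right) - 2348430 = \left(\frac{2 \left(\left(-1\right) \left(-135\right)\right)}{1258 - -135} + 73797\right) - 2348430 = \left(2 \cdot 135 \frac{1}{1258 + 135} + 73797\right) - 2348430 = \left(2 \cdot 135 \cdot \frac{1}{1393} + 73797\right) - 2348430 = \left(\frac{270}{1393} + 73797\right) - 2348430 = \frac{102799491}{1393} - 2348430 = - \frac{3168563499}{1393}$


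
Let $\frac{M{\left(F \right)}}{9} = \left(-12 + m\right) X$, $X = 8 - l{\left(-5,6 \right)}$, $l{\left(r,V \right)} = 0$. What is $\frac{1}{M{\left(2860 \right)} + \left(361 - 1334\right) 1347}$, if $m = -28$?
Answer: $- \frac{1}{1313511} \approx -7.6132 \cdot 10^{-7}$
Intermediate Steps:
$X = 8$ ($X = 8 - 0 = 8 + 0 = 8$)
$M{\left(F \right)} = -2880$ ($M{\left(F \right)} = 9 \left(-12 - 28\right) 8 = 9 \left(\left(-40\right) 8\right) = 9 \left(-320\right) = -2880$)
$\frac{1}{M{\left(2860 \right)} + \left(361 - 1334\right) 1347} = \frac{1}{-2880 + \left(361 - 1334\right) 1347} = \frac{1}{-2880 - 1310631} = \frac{1}{-1313511} = - \frac{1}{1313511}$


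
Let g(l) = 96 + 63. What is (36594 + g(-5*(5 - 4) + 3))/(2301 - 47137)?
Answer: -36753/44836 ≈ -0.81972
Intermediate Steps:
g(l) = 159
(36594 + g(-5*(5 - 4) + 3))/(2301 - 47137) = (36594 + 159)/(2301 - 47137) = 36753/(-44836) = 36753*(-1/44836) = -36753/44836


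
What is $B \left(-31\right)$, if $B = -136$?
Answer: $4216$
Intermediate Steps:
$B \left(-31\right) = \left(-136\right) \left(-31\right) = 4216$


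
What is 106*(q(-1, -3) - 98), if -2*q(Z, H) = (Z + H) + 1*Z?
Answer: -10123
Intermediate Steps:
q(Z, H) = -Z - H/2 (q(Z, H) = -((Z + H) + 1*Z)/2 = -((H + Z) + Z)/2 = -(H + 2*Z)/2 = -Z - H/2)
106*(q(-1, -3) - 98) = 106*((-1*(-1) - 1/2*(-3)) - 98) = 106*((1 + 3/2) - 98) = 106*(5/2 - 98) = 106*(-191/2) = -10123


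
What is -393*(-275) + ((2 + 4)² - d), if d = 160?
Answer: 107951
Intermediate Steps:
-393*(-275) + ((2 + 4)² - d) = -393*(-275) + ((2 + 4)² - 1*160) = 108075 + (6² - 160) = 108075 + (36 - 160) = 108075 - 124 = 107951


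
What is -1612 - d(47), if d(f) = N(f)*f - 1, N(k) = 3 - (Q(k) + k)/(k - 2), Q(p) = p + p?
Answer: -24071/15 ≈ -1604.7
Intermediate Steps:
Q(p) = 2*p
N(k) = 3 - 3*k/(-2 + k) (N(k) = 3 - (2*k + k)/(k - 2) = 3 - 3*k/(-2 + k))
d(f) = -1 - 6*f/(-2 + f) (d(f) = (-6/(-2 + f))*f - 1 = -6*f/(-2 + f) - 1 = -1 - 6*f/(-2 + f))
-1612 - d(47) = -1612 - (2 - 7*47)/(-2 + 47) = -1612 - (2 - 329)/45 = -1612 - (-327)/45 = -1612 - 1*(-109/15) = -1612 + 109/15 = -24071/15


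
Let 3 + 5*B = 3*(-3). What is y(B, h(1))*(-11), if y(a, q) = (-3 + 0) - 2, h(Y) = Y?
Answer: 55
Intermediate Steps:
B = -12/5 (B = -3/5 + (3*(-3))/5 = -3/5 + (1/5)*(-9) = -3/5 - 9/5 = -12/5 ≈ -2.4000)
y(a, q) = -5 (y(a, q) = -3 - 2 = -5)
y(B, h(1))*(-11) = -5*(-11) = 55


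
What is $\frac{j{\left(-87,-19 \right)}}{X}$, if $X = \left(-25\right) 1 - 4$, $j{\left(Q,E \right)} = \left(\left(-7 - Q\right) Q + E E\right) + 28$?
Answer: $\frac{6571}{29} \approx 226.59$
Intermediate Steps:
$j{\left(Q,E \right)} = 28 + E^{2} + Q \left(-7 - Q\right)$ ($j{\left(Q,E \right)} = \left(Q \left(-7 - Q\right) + E^{2}\right) + 28 = \left(E^{2} + Q \left(-7 - Q\right)\right) + 28 = 28 + E^{2} + Q \left(-7 - Q\right)$)
$X = -29$ ($X = -25 - 4 = -29$)
$\frac{j{\left(-87,-19 \right)}}{X} = \frac{28 + \left(-19\right)^{2} - \left(-87\right)^{2} - -609}{-29} = \left(28 + 361 - 7569 + 609\right) \left(- \frac{1}{29}\right) = \left(-6571\right) \left(- \frac{1}{29}\right) = \frac{6571}{29}$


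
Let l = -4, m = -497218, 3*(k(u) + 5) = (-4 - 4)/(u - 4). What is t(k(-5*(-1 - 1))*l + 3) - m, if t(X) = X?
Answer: 4475185/9 ≈ 4.9724e+5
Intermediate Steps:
k(u) = -5 - 8/(3*(-4 + u)) (k(u) = -5 + ((-4 - 4)/(u - 4))/3 = -5 + (-8/(-4 + u))/3 = -5 - 8/(3*(-4 + u)))
t(k(-5*(-1 - 1))*l + 3) - m = (((52 - (-75)*(-1 - 1))/(3*(-4 - 5*(-1 - 1))))*(-4) + 3) - 1*(-497218) = (((52 - (-75)*(-2))/(3*(-4 - 5*(-2))))*(-4) + 3) + 497218 = (((52 - 15*10)/(3*(-4 + 10)))*(-4) + 3) + 497218 = (((1/3)*(52 - 150)/6)*(-4) + 3) + 497218 = (((1/3)*(1/6)*(-98))*(-4) + 3) + 497218 = (-49/9*(-4) + 3) + 497218 = (196/9 + 3) + 497218 = 223/9 + 497218 = 4475185/9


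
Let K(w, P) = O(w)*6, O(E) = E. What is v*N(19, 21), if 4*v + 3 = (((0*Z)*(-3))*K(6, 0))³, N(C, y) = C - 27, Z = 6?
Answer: 6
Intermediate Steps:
N(C, y) = -27 + C
K(w, P) = 6*w (K(w, P) = w*6 = 6*w)
v = -¾ (v = -¾ + (((0*6)*(-3))*(6*6))³/4 = -¾ + ((0*(-3))*36)³/4 = -¾ + (0*36)³/4 = -¾ + (¼)*0³ = -¾ + (¼)*0 = -¾ + 0 = -¾ ≈ -0.75000)
v*N(19, 21) = -3*(-27 + 19)/4 = -¾*(-8) = 6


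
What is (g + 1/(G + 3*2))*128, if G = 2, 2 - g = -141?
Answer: 18320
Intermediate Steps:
g = 143 (g = 2 - 1*(-141) = 2 + 141 = 143)
(g + 1/(G + 3*2))*128 = (143 + 1/(2 + 3*2))*128 = (143 + 1/(2 + 6))*128 = (143 + 1/8)*128 = (1145/8)*128 = 18320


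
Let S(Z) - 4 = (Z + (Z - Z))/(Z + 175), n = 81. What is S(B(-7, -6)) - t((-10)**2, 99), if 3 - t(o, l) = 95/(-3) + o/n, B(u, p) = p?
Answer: -403382/13689 ≈ -29.468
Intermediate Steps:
S(Z) = 4 + Z/(175 + Z) (S(Z) = 4 + (Z + (Z - Z))/(Z + 175) = 4 + (Z + 0)/(175 + Z) = 4 + Z/(175 + Z))
t(o, l) = 104/3 - o/81 (t(o, l) = 3 - (95/(-3) + o/81) = 3 - (95*(-1/3) + o*(1/81)) = 3 - (-95/3 + o/81) = 3 + (95/3 - o/81) = 104/3 - o/81)
S(B(-7, -6)) - t((-10)**2, 99) = 5*(140 - 6)/(175 - 6) - (104/3 - 1/81*(-10)**2) = 5*134/169 - (104/3 - 1/81*100) = 5*(1/169)*134 - (104/3 - 100/81) = 670/169 - 1*2708/81 = 670/169 - 2708/81 = -403382/13689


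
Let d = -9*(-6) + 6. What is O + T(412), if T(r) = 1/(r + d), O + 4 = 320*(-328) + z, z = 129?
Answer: -49482119/472 ≈ -1.0484e+5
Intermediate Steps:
d = 60 (d = 54 + 6 = 60)
O = -104835 (O = -4 + (320*(-328) + 129) = -4 + (-104960 + 129) = -4 - 104831 = -104835)
T(r) = 1/(60 + r) (T(r) = 1/(r + 60) = 1/(60 + r))
O + T(412) = -104835 + 1/(60 + 412) = -104835 + 1/472 = -49482119/472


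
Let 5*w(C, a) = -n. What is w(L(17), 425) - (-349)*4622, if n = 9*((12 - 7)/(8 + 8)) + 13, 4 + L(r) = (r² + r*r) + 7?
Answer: 129045987/80 ≈ 1.6131e+6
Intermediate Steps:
L(r) = 3 + 2*r² (L(r) = -4 + ((r² + r*r) + 7) = -4 + ((r² + r²) + 7) = -4 + (2*r² + 7) = -4 + (7 + 2*r²) = 3 + 2*r²)
n = 253/16 (n = 9*(5/16) + 13 = 45/16 + 13 = 253/16 ≈ 15.813)
w(C, a) = -253/80 (w(C, a) = (-1*253/16)/5 = (⅕)*(-253/16) = -253/80)
w(L(17), 425) - (-349)*4622 = -253/80 - (-349)*4622 = -253/80 - 1*(-1613078) = -253/80 + 1613078 = 129045987/80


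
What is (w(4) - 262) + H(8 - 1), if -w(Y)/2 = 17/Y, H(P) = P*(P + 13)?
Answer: -261/2 ≈ -130.50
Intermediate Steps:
H(P) = P*(13 + P)
w(Y) = -34/Y
(w(4) - 262) + H(8 - 1) = (-34/4 - 262) + (8 - 1)*(13 + (8 - 1)) = (-34*¼ - 262) + 7*(13 + 7) = (-17/2 - 262) + 7*20 = -541/2 + 140 = -261/2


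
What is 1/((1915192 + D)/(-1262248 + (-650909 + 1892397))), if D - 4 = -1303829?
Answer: -6920/203789 ≈ -0.033957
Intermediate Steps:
D = -1303825 (D = 4 - 1303829 = -1303825)
1/((1915192 + D)/(-1262248 + (-650909 + 1892397))) = 1/((1915192 - 1303825)/(-1262248 + (-650909 + 1892397))) = 1/(611367/(-1262248 + 1241488)) = 1/(611367/(-20760)) = 1/(611367*(-1/20760)) = 1/(-203789/6920) = -6920/203789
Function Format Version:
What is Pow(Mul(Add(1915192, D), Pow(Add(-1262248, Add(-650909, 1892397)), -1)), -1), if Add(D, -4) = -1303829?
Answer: Rational(-6920, 203789) ≈ -0.033957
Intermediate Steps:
D = -1303825 (D = Add(4, -1303829) = -1303825)
Pow(Mul(Add(1915192, D), Pow(Add(-1262248, Add(-650909, 1892397)), -1)), -1) = Pow(Mul(Add(1915192, -1303825), Pow(Add(-1262248, Add(-650909, 1892397)), -1)), -1) = Pow(Mul(611367, Pow(Add(-1262248, 1241488), -1)), -1) = Pow(Mul(611367, Pow(-20760, -1)), -1) = Pow(Mul(611367, Rational(-1, 20760)), -1) = Pow(Rational(-203789, 6920), -1) = Rational(-6920, 203789)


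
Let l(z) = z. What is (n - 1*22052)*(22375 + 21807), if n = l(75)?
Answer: -970987814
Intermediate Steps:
n = 75
(n - 1*22052)*(22375 + 21807) = (75 - 1*22052)*(22375 + 21807) = (75 - 22052)*44182 = -21977*44182 = -970987814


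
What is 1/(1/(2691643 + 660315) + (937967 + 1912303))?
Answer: 3351958/9553985328661 ≈ 3.5084e-7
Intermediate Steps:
1/(1/(2691643 + 660315) + (937967 + 1912303)) = 1/(1/3351958 + 2850270) = 1/(9553985328661/3351958) = 3351958/9553985328661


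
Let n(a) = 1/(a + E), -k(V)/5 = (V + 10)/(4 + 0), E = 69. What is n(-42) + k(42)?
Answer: -1754/27 ≈ -64.963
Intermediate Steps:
k(V) = -25/2 - 5*V/4 (k(V) = -5*(V + 10)/(4 + 0) = -5*(10 + V)/4 = -5*(5/2 + V/4) = -25/2 - 5*V/4)
n(a) = 1/(69 + a) (n(a) = 1/(a + 69) = 1/(69 + a))
n(-42) + k(42) = 1/(69 - 42) + (-25/2 - 5/4*42) = 1/27 + (-25/2 - 105/2) = 1/27 - 65 = -1754/27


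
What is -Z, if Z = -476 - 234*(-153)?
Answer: -35326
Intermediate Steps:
Z = 35326 (Z = -476 + 35802 = 35326)
-Z = -1*35326 = -35326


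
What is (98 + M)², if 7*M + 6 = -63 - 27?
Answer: 348100/49 ≈ 7104.1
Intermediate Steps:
M = -96/7 (M = -6/7 + (-63 - 27)/7 = -6/7 + (⅐)*(-90) = -6/7 - 90/7 = -96/7 ≈ -13.714)
(98 + M)² = (98 - 96/7)² = (590/7)² = 348100/49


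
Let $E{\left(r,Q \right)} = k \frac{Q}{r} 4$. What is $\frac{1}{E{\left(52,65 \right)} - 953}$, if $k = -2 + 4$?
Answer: $- \frac{1}{943} \approx -0.0010604$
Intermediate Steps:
$k = 2$
$E{\left(r,Q \right)} = \frac{8 Q}{r}$ ($E{\left(r,Q \right)} = 2 \frac{Q}{r} 4 = \frac{2 Q}{r} 4 = \frac{8 Q}{r}$)
$\frac{1}{E{\left(52,65 \right)} - 953} = \frac{1}{8 \cdot 65 \cdot \frac{1}{52} - 953} = \frac{1}{10 - 953} = \frac{1}{-943} = - \frac{1}{943}$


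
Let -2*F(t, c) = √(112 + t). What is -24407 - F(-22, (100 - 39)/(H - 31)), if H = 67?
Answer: -24407 + 3*√10/2 ≈ -24402.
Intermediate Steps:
F(t, c) = -√(112 + t)/2
-24407 - F(-22, (100 - 39)/(H - 31)) = -24407 - (-1)*√(112 - 22)/2 = -24407 - (-1)*√90/2 = -24407 - (-1)*3*√10/2 = -24407 - (-3)*√10/2 = -24407 + 3*√10/2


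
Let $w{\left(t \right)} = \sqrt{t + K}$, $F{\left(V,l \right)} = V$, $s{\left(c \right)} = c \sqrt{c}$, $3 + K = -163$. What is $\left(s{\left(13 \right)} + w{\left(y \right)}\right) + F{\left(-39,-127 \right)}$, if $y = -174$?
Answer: $-39 + 13 \sqrt{13} + 2 i \sqrt{85} \approx 7.8722 + 18.439 i$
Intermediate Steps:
$K = -166$ ($K = -3 - 163 = -166$)
$s{\left(c \right)} = c^{\frac{3}{2}}$
$w{\left(t \right)} = \sqrt{-166 + t}$ ($w{\left(t \right)} = \sqrt{t - 166} = \sqrt{-166 + t}$)
$\left(s{\left(13 \right)} + w{\left(y \right)}\right) + F{\left(-39,-127 \right)} = \left(13^{\frac{3}{2}} + \sqrt{-166 - 174}\right) - 39 = \left(13 \sqrt{13} + \sqrt{-340}\right) - 39 = \left(13 \sqrt{13} + 2 i \sqrt{85}\right) - 39 = -39 + 13 \sqrt{13} + 2 i \sqrt{85}$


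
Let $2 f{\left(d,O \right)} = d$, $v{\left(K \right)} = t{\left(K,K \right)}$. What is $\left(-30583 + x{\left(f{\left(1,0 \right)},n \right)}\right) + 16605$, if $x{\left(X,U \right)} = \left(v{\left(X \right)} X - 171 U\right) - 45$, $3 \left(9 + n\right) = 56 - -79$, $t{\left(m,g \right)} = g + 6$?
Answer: $- \frac{80703}{4} \approx -20176.0$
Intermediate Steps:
$t{\left(m,g \right)} = 6 + g$
$v{\left(K \right)} = 6 + K$
$f{\left(d,O \right)} = \frac{d}{2}$
$n = 36$ ($n = -9 + \frac{56 - -79}{3} = -9 + \frac{56 + 79}{3} = -9 + \frac{1}{3} \cdot 135 = -9 + 45 = 36$)
$x{\left(X,U \right)} = -45 - 171 U + X \left(6 + X\right)$ ($x{\left(X,U \right)} = \left(\left(6 + X\right) X - 171 U\right) - 45 = \left(X \left(6 + X\right) - 171 U\right) - 45 = \left(- 171 U + X \left(6 + X\right)\right) - 45 = -45 - 171 U + X \left(6 + X\right)$)
$\left(-30583 + x{\left(f{\left(1,0 \right)},n \right)}\right) + 16605 = \left(-30583 - \left(6201 - \frac{1}{2} \cdot 1 \left(6 + \frac{1}{2} \cdot 1\right)\right)\right) + 16605 = \left(-30583 - \left(6201 - \frac{6 + \frac{1}{2}}{2}\right)\right) + 16605 = \left(-30583 - \frac{24791}{4}\right) + 16605 = - \frac{147123}{4} + 16605 = - \frac{80703}{4}$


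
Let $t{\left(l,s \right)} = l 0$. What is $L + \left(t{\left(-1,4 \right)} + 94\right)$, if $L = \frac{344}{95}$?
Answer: $\frac{9274}{95} \approx 97.621$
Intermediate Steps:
$t{\left(l,s \right)} = 0$
$L = \frac{344}{95}$ ($L = 344 \cdot \frac{1}{95} = \frac{344}{95} \approx 3.6211$)
$L + \left(t{\left(-1,4 \right)} + 94\right) = \frac{344}{95} + \left(0 + 94\right) = \frac{344}{95} + 94 = \frac{9274}{95}$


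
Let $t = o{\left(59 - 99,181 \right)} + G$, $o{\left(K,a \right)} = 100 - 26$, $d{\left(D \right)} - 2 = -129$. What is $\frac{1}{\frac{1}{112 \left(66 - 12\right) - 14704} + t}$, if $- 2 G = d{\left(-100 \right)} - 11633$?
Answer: $\frac{8656}{51537823} \approx 0.00016795$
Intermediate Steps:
$d{\left(D \right)} = -127$ ($d{\left(D \right)} = 2 - 129 = -127$)
$o{\left(K,a \right)} = 74$
$G = 5880$ ($G = - \frac{-127 - 11633}{2} = \left(- \frac{1}{2}\right) \left(-11760\right) = 5880$)
$t = 5954$ ($t = 74 + 5880 = 5954$)
$\frac{1}{\frac{1}{112 \left(66 - 12\right) - 14704} + t} = \frac{1}{\frac{1}{112 \left(66 - 12\right) - 14704} + 5954} = \frac{1}{\frac{1}{112 \cdot 54 - 14704} + 5954} = \frac{1}{\frac{1}{6048 - 14704} + 5954} = \frac{1}{\frac{1}{-8656} + 5954} = \frac{1}{- \frac{1}{8656} + 5954} = \frac{1}{\frac{51537823}{8656}} = \frac{8656}{51537823}$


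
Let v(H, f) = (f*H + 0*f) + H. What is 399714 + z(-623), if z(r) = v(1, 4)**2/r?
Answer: 249021797/623 ≈ 3.9971e+5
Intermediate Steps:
v(H, f) = H + H*f (v(H, f) = (H*f + 0) + H = H*f + H = H + H*f)
z(r) = 25/r (z(r) = (1*(1 + 4))**2/r = (1*5)**2/r = 5**2/r = 25/r)
399714 + z(-623) = 399714 + 25/(-623) = 399714 + 25*(-1/623) = 399714 - 25/623 = 249021797/623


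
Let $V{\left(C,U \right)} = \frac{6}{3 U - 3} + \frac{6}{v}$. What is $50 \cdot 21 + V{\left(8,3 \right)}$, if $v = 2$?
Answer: $1054$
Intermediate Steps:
$V{\left(C,U \right)} = 3 + \frac{6}{-3 + 3 U}$ ($V{\left(C,U \right)} = \frac{6}{3 U - 3} + \frac{6}{2} = \frac{6}{-3 + 3 U} + 6 \cdot \frac{1}{2} = \frac{6}{-3 + 3 U} + 3 = 3 + \frac{6}{-3 + 3 U}$)
$50 \cdot 21 + V{\left(8,3 \right)} = 50 \cdot 21 + \frac{-1 + 3 \cdot 3}{-1 + 3} = 1050 + \frac{-1 + 9}{2} = 1050 + \frac{1}{2} \cdot 8 = 1050 + 4 = 1054$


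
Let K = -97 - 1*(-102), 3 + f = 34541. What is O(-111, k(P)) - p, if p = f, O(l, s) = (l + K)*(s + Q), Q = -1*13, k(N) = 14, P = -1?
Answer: -34644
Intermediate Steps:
Q = -13
f = 34538 (f = -3 + 34541 = 34538)
K = 5 (K = -97 + 102 = 5)
O(l, s) = (-13 + s)*(5 + l) (O(l, s) = (l + 5)*(s - 13) = (5 + l)*(-13 + s) = (-13 + s)*(5 + l))
p = 34538
O(-111, k(P)) - p = (-65 - 13*(-111) + 5*14 - 111*14) - 1*34538 = (-65 + 1443 + 70 - 1554) - 34538 = -106 - 34538 = -34644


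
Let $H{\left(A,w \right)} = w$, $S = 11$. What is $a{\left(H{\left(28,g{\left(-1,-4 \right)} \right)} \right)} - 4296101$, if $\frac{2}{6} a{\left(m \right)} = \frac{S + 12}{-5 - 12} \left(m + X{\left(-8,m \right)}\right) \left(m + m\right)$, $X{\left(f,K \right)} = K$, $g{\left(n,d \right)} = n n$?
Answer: $- \frac{73033993}{17} \approx -4.2961 \cdot 10^{6}$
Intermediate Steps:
$g{\left(n,d \right)} = n^{2}$
$a{\left(m \right)} = - \frac{276 m^{2}}{17}$ ($a{\left(m \right)} = 3 \frac{11 + 12}{-5 - 12} \left(m + m\right) \left(m + m\right) = 3 \frac{23}{-17} \cdot 2 m 2 m = 3 \cdot 23 \left(- \frac{1}{17}\right) 4 m^{2} = 3 \left(- \frac{23 \cdot 4 m^{2}}{17}\right) = 3 \left(- \frac{92 m^{2}}{17}\right) = - \frac{276 m^{2}}{17}$)
$a{\left(H{\left(28,g{\left(-1,-4 \right)} \right)} \right)} - 4296101 = - \frac{276 \left(\left(-1\right)^{2}\right)^{2}}{17} - 4296101 = - \frac{276 \cdot 1^{2}}{17} - 4296101 = \left(- \frac{276}{17}\right) 1 - 4296101 = - \frac{276}{17} - 4296101 = - \frac{73033993}{17}$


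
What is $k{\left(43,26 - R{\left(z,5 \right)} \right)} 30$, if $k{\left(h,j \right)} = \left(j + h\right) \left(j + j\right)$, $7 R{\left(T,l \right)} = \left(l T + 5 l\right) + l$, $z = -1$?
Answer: $\frac{4314360}{49} \approx 88048.0$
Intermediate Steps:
$R{\left(T,l \right)} = \frac{6 l}{7} + \frac{T l}{7}$ ($R{\left(T,l \right)} = \frac{\left(l T + 5 l\right) + l}{7} = \frac{\left(T l + 5 l\right) + l}{7} = \frac{\left(5 l + T l\right) + l}{7} = \frac{6 l + T l}{7} = \frac{6 l}{7} + \frac{T l}{7}$)
$k{\left(h,j \right)} = 2 j \left(h + j\right)$ ($k{\left(h,j \right)} = \left(h + j\right) 2 j = 2 j \left(h + j\right)$)
$k{\left(43,26 - R{\left(z,5 \right)} \right)} 30 = 2 \left(26 - \frac{1}{7} \cdot 5 \left(6 - 1\right)\right) \left(43 + \left(26 - \frac{1}{7} \cdot 5 \left(6 - 1\right)\right)\right) 30 = 2 \left(26 - \frac{1}{7} \cdot 5 \cdot 5\right) \left(43 + \left(26 - \frac{1}{7} \cdot 5 \cdot 5\right)\right) 30 = 2 \left(26 - \frac{25}{7}\right) \left(43 + \left(26 - \frac{25}{7}\right)\right) 30 = 2 \cdot \frac{157}{7} \left(43 + \frac{157}{7}\right) 30 = 2 \cdot \frac{157}{7} \cdot \frac{458}{7} \cdot 30 = \frac{143812}{49} \cdot 30 = \frac{4314360}{49}$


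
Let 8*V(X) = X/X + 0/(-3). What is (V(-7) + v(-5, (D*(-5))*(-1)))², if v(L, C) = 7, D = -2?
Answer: 3249/64 ≈ 50.766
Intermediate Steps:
V(X) = ⅛ (V(X) = (X/X + 0/(-3))/8 = (1 + 0*(-⅓))/8 = (1 + 0)/8 = (⅛)*1 = ⅛)
(V(-7) + v(-5, (D*(-5))*(-1)))² = (⅛ + 7)² = (57/8)² = 3249/64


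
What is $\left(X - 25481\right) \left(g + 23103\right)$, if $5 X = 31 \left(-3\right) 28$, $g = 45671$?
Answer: $- \frac{8941238966}{5} \approx -1.7882 \cdot 10^{9}$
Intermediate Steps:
$X = - \frac{2604}{5}$ ($X = \frac{31 \left(-3\right) 28}{5} = \frac{\left(-93\right) 28}{5} = \frac{1}{5} \left(-2604\right) = - \frac{2604}{5} \approx -520.8$)
$\left(X - 25481\right) \left(g + 23103\right) = \left(- \frac{2604}{5} - 25481\right) \left(45671 + 23103\right) = \left(- \frac{130009}{5}\right) 68774 = - \frac{8941238966}{5}$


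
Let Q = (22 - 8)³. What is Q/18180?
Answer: 686/4545 ≈ 0.15094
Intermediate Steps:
Q = 2744 (Q = 14³ = 2744)
Q/18180 = 2744/18180 = 2744*(1/18180) = 686/4545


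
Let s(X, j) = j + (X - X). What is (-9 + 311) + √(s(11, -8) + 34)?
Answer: 302 + √26 ≈ 307.10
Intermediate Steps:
s(X, j) = j (s(X, j) = j + 0 = j)
(-9 + 311) + √(s(11, -8) + 34) = (-9 + 311) + √(-8 + 34) = 302 + √26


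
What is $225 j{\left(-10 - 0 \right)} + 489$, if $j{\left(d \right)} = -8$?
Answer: $-1311$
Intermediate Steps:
$225 j{\left(-10 - 0 \right)} + 489 = 225 \left(-8\right) + 489 = -1800 + 489 = -1311$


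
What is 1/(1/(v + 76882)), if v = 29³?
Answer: 101271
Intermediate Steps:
v = 24389
1/(1/(v + 76882)) = 1/(1/(24389 + 76882)) = 1/(1/101271) = 101271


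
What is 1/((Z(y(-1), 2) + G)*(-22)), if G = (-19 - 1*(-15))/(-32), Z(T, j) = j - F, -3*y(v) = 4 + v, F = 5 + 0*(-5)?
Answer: 4/253 ≈ 0.015810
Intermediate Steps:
F = 5 (F = 5 + 0 = 5)
y(v) = -4/3 - v/3 (y(v) = -(4 + v)/3 = -4/3 - v/3)
Z(T, j) = -5 + j (Z(T, j) = j - 1*5 = j - 5 = -5 + j)
G = ⅛ (G = (-19 + 15)*(-1/32) = -4*(-1/32) = ⅛ ≈ 0.12500)
1/((Z(y(-1), 2) + G)*(-22)) = 1/(((-5 + 2) + ⅛)*(-22)) = 1/((-3 + ⅛)*(-22)) = 1/(-23/8*(-22)) = 1/(253/4) = 4/253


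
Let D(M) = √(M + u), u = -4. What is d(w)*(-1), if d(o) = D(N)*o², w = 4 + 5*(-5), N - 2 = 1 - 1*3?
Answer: -882*I ≈ -882.0*I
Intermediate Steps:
N = 0 (N = 2 + (1 - 1*3) = 2 + (1 - 3) = 2 - 2 = 0)
D(M) = √(-4 + M) (D(M) = √(M - 4) = √(-4 + M))
w = -21 (w = 4 - 25 = -21)
d(o) = 2*I*o² (d(o) = √(-4 + 0)*o² = √(-4)*o² = (2*I)*o² = 2*I*o²)
d(w)*(-1) = (2*I*(-21)²)*(-1) = (2*I*441)*(-1) = (882*I)*(-1) = -882*I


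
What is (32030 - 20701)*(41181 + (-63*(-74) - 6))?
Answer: 519287373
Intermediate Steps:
(32030 - 20701)*(41181 + (-63*(-74) - 6)) = 11329*(41181 + (4662 - 6)) = 11329*(41181 + 4656) = 11329*45837 = 519287373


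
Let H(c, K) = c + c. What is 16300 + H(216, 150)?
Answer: 16732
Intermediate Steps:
H(c, K) = 2*c
16300 + H(216, 150) = 16300 + 2*216 = 16300 + 432 = 16732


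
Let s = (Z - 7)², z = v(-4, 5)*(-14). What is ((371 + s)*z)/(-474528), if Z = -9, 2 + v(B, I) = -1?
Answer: -4389/79088 ≈ -0.055495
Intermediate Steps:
v(B, I) = -3 (v(B, I) = -2 - 1 = -3)
z = 42 (z = -3*(-14) = 42)
s = 256 (s = (-9 - 7)² = (-16)² = 256)
((371 + s)*z)/(-474528) = ((371 + 256)*42)/(-474528) = (627*42)*(-1/474528) = 26334*(-1/474528) = -4389/79088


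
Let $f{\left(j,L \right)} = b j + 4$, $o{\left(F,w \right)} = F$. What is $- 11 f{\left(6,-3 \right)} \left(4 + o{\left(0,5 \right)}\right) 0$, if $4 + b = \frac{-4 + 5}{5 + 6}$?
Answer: $0$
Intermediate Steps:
$b = - \frac{43}{11}$ ($b = -4 + \frac{-4 + 5}{5 + 6} = -4 + 1 \cdot \frac{1}{11} = -4 + \frac{1}{11} = - \frac{43}{11} \approx -3.9091$)
$f{\left(j,L \right)} = 4 - \frac{43 j}{11}$ ($f{\left(j,L \right)} = - \frac{43 j}{11} + 4 = 4 - \frac{43 j}{11}$)
$- 11 f{\left(6,-3 \right)} \left(4 + o{\left(0,5 \right)}\right) 0 = - 11 \left(4 - \frac{258}{11}\right) \left(4 + 0\right) 0 = - 11 \left(4 - \frac{258}{11}\right) 4 \cdot 0 = \left(-11\right) \left(- \frac{214}{11}\right) 0 = 214 \cdot 0 = 0$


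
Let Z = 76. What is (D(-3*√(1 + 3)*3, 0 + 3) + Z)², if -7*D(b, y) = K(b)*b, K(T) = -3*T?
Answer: 2262016/49 ≈ 46164.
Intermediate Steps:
D(b, y) = 3*b²/7 (D(b, y) = -(-3*b)*b/7 = -(-3)*b²/7 = 3*b²/7)
(D(-3*√(1 + 3)*3, 0 + 3) + Z)² = (3*(-3*√(1 + 3)*3)²/7 + 76)² = (3*(-3*√4*3)²/7 + 76)² = (3*(-3*2*3)²/7 + 76)² = (3*(-6*3)²/7 + 76)² = ((3/7)*(-18)² + 76)² = ((3/7)*324 + 76)² = (972/7 + 76)² = (1504/7)² = 2262016/49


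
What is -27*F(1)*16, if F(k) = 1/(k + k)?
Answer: -216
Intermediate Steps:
F(k) = 1/(2*k)
-27*F(1)*16 = -27/(2*1)*16 = -27/2*16 = -216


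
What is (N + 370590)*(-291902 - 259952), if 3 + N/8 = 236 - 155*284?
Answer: -11199325076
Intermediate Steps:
N = -350296 (N = -24 + 8*(236 - 155*284) = -24 + 8*(236 - 44020) = -24 + 8*(-43784) = -24 - 350272 = -350296)
(N + 370590)*(-291902 - 259952) = (-350296 + 370590)*(-291902 - 259952) = 20294*(-551854) = -11199325076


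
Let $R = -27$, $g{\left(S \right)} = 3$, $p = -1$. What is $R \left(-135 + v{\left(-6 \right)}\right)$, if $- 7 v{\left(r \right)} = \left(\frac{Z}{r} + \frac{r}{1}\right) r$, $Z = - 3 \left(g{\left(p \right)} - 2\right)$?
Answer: $\frac{26406}{7} \approx 3772.3$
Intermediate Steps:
$Z = -3$ ($Z = - 3 \left(3 - 2\right) = \left(-3\right) 1 = -3$)
$v{\left(r \right)} = - \frac{r \left(r - \frac{3}{r}\right)}{7}$ ($v{\left(r \right)} = - \frac{\left(- \frac{3}{r} + \frac{r}{1}\right) r}{7} = - \frac{\left(- \frac{3}{r} + r 1\right) r}{7} = - \frac{\left(- \frac{3}{r} + r\right) r}{7} = - \frac{\left(r - \frac{3}{r}\right) r}{7} = - \frac{r \left(r - \frac{3}{r}\right)}{7}$)
$R \left(-135 + v{\left(-6 \right)}\right) = - 27 \left(-135 + \left(\frac{3}{7} - \frac{\left(-6\right)^{2}}{7}\right)\right) = - 27 \left(-135 + \left(\frac{3}{7} - \frac{36}{7}\right)\right) = - 27 \left(-135 - \frac{33}{7}\right) = \left(-27\right) \left(- \frac{978}{7}\right) = \frac{26406}{7}$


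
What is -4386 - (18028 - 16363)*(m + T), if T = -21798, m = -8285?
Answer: 50083809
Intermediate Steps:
-4386 - (18028 - 16363)*(m + T) = -4386 - (18028 - 16363)*(-8285 - 21798) = -4386 - 1665*(-30083) = -4386 - 1*(-50088195) = -4386 + 50088195 = 50083809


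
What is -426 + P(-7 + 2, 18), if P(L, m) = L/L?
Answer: -425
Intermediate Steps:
P(L, m) = 1
-426 + P(-7 + 2, 18) = -426 + 1 = -425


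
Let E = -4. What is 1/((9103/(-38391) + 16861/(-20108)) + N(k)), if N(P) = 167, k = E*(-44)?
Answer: 771966228/128088006301 ≈ 0.0060268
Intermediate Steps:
k = 176 (k = -4*(-44) = 176)
1/((9103/(-38391) + 16861/(-20108)) + N(k)) = 1/((9103/(-38391) + 16861/(-20108)) + 167) = 1/((9103*(-1/38391) + 16861*(-1/20108)) + 167) = 1/((-9103/38391 - 16861/20108) + 167) = 1/(-830353775/771966228 + 167) = 1/(128088006301/771966228) = 771966228/128088006301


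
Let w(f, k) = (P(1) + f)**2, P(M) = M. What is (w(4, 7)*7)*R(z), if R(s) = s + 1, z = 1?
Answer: 350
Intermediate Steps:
R(s) = 1 + s
w(f, k) = (1 + f)**2
(w(4, 7)*7)*R(z) = ((1 + 4)**2*7)*(1 + 1) = (5**2*7)*2 = (25*7)*2 = 175*2 = 350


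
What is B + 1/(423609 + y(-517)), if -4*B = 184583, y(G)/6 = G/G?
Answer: -78192127541/1694460 ≈ -46146.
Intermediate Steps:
y(G) = 6 (y(G) = 6*(G/G) = 6*1 = 6)
B = -184583/4 (B = -¼*184583 = -184583/4 ≈ -46146.)
B + 1/(423609 + y(-517)) = -184583/4 + 1/(423609 + 6) = -184583/4 + 1/423615 = -78192127541/1694460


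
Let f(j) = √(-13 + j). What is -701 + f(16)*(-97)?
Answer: -701 - 97*√3 ≈ -869.01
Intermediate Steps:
-701 + f(16)*(-97) = -701 + √(-13 + 16)*(-97) = -701 + √3*(-97) = -701 - 97*√3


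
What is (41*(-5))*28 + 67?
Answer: -5673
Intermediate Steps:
(41*(-5))*28 + 67 = -205*28 + 67 = -5740 + 67 = -5673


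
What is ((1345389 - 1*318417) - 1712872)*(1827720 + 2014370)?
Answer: -2635289531000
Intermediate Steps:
((1345389 - 1*318417) - 1712872)*(1827720 + 2014370) = ((1345389 - 318417) - 1712872)*3842090 = (1026972 - 1712872)*3842090 = -685900*3842090 = -2635289531000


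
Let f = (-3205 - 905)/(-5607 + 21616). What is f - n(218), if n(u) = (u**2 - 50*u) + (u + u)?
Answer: -593297650/16009 ≈ -37060.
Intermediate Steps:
f = -4110/16009 ≈ -0.25673
n(u) = u**2 - 48*u (n(u) = (u**2 - 50*u) + 2*u = u**2 - 48*u)
f - n(218) = -4110/16009 - 218*(-48 + 218) = -4110/16009 - 218*170 = -4110/16009 - 1*37060 = -4110/16009 - 37060 = -593297650/16009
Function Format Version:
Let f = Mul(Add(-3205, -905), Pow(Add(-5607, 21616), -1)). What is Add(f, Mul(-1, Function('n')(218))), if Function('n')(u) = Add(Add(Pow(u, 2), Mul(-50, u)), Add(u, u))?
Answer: Rational(-593297650, 16009) ≈ -37060.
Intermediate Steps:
f = Rational(-4110, 16009) (f = Mul(-4110, Pow(16009, -1)) = Mul(-4110, Rational(1, 16009)) = Rational(-4110, 16009) ≈ -0.25673)
Function('n')(u) = Add(Pow(u, 2), Mul(-48, u)) (Function('n')(u) = Add(Add(Pow(u, 2), Mul(-50, u)), Mul(2, u)) = Add(Pow(u, 2), Mul(-48, u)))
Add(f, Mul(-1, Function('n')(218))) = Add(Rational(-4110, 16009), Mul(-1, Mul(218, Add(-48, 218)))) = Add(Rational(-4110, 16009), Mul(-1, Mul(218, 170))) = Add(Rational(-4110, 16009), Mul(-1, 37060)) = Add(Rational(-4110, 16009), -37060) = Rational(-593297650, 16009)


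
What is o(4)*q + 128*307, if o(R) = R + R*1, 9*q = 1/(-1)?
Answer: 353656/9 ≈ 39295.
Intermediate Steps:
q = -⅑ (q = (⅑)/(-1) = (⅑)*(-1) = -⅑ ≈ -0.11111)
o(R) = 2*R (o(R) = R + R = 2*R)
o(4)*q + 128*307 = (2*4)*(-⅑) + 128*307 = 8*(-⅑) + 39296 = -8/9 + 39296 = 353656/9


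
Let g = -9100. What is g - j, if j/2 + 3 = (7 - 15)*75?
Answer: -7894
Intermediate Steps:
j = -1206 (j = -6 + 2*((7 - 15)*75) = -6 + 2*(-8*75) = -6 + 2*(-600) = -6 - 1200 = -1206)
g - j = -9100 - 1*(-1206) = -9100 + 1206 = -7894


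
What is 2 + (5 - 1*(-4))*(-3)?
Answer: -25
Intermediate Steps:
2 + (5 - 1*(-4))*(-3) = 2 + (5 + 4)*(-3) = 2 + 9*(-3) = 2 - 27 = -25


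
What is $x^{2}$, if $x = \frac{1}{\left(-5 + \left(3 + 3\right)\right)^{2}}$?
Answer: $1$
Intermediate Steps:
$x = 1$ ($x = \frac{1}{\left(-5 + 6\right)^{2}} = \frac{1}{1^{2}} = 1^{-1} = 1$)
$x^{2} = 1^{2} = 1$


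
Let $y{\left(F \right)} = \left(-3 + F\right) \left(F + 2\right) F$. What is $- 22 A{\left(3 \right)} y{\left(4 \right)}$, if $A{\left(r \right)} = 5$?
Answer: $-2640$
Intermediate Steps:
$y{\left(F \right)} = F \left(-3 + F\right) \left(2 + F\right)$ ($y{\left(F \right)} = \left(-3 + F\right) \left(2 + F\right) F = F \left(-3 + F\right) \left(2 + F\right)$)
$- 22 A{\left(3 \right)} y{\left(4 \right)} = \left(-22\right) 5 \cdot 4 \left(-6 + 4^{2} - 4\right) = - 110 \cdot 4 \left(-6 + 16 - 4\right) = - 110 \cdot 4 \cdot 6 = \left(-110\right) 24 = -2640$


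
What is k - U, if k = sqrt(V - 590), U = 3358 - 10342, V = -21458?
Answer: 6984 + 4*I*sqrt(1378) ≈ 6984.0 + 148.49*I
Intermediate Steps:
U = -6984
k = 4*I*sqrt(1378) (k = sqrt(-21458 - 590) = sqrt(-22048) = 4*I*sqrt(1378) ≈ 148.49*I)
k - U = 4*I*sqrt(1378) - 1*(-6984) = 4*I*sqrt(1378) + 6984 = 6984 + 4*I*sqrt(1378)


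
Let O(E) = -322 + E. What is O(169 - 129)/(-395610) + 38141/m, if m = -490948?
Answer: -2491752279/32370656380 ≈ -0.076976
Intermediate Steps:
O(169 - 129)/(-395610) + 38141/m = (-322 + (169 - 129))/(-395610) + 38141/(-490948) = (-322 + 40)*(-1/395610) + 38141*(-1/490948) = -282*(-1/395610) - 38141/490948 = 47/65935 - 38141/490948 = -2491752279/32370656380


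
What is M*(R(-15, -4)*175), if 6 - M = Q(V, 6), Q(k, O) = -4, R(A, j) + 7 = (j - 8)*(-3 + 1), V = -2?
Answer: 29750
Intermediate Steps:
R(A, j) = 9 - 2*j (R(A, j) = -7 + (j - 8)*(-3 + 1) = -7 + (-8 + j)*(-2) = -7 + (16 - 2*j) = 9 - 2*j)
M = 10 (M = 6 - 1*(-4) = 6 + 4 = 10)
M*(R(-15, -4)*175) = 10*((9 - 2*(-4))*175) = 10*((9 + 8)*175) = 10*(17*175) = 10*2975 = 29750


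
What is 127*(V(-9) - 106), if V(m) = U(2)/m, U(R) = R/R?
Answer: -121285/9 ≈ -13476.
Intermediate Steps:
U(R) = 1
V(m) = 1/m
127*(V(-9) - 106) = 127*(1/(-9) - 106) = 127*(-1/9 - 106) = 127*(-955/9) = -121285/9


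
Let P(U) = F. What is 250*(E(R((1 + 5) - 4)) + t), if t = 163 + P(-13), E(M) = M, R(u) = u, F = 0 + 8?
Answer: 43250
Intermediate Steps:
F = 8
P(U) = 8
t = 171 (t = 163 + 8 = 171)
250*(E(R((1 + 5) - 4)) + t) = 250*(((1 + 5) - 4) + 171) = 250*((6 - 4) + 171) = 250*(2 + 171) = 250*173 = 43250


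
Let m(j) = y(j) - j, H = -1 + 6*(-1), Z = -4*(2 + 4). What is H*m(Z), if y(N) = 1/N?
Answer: -4025/24 ≈ -167.71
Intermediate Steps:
Z = -24 (Z = -4*6 = -24)
H = -7 (H = -1 - 6 = -7)
m(j) = 1/j - j
H*m(Z) = -7*(1/(-24) - 1*(-24)) = -7*(-1/24 + 24) = -7*575/24 = -4025/24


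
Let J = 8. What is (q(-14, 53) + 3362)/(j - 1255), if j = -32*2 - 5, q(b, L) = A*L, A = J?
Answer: -1893/662 ≈ -2.8595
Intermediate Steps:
A = 8
q(b, L) = 8*L
j = -69 (j = -64 - 5 = -69)
(q(-14, 53) + 3362)/(j - 1255) = (8*53 + 3362)/(-69 - 1255) = (424 + 3362)/(-1324) = 3786*(-1/1324) = -1893/662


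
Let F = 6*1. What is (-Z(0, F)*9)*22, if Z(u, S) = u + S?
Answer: -1188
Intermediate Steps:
F = 6
Z(u, S) = S + u
(-Z(0, F)*9)*22 = (-(6 + 0)*9)*22 = (-1*6*9)*22 = -6*9*22 = -54*22 = -1188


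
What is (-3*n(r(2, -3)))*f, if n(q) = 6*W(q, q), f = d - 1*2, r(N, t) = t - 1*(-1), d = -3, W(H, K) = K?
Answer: -180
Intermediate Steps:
r(N, t) = 1 + t (r(N, t) = t + 1 = 1 + t)
f = -5 (f = -3 - 1*2 = -3 - 2 = -5)
n(q) = 6*q
(-3*n(r(2, -3)))*f = -18*(1 - 3)*(-5) = -18*(-2)*(-5) = -3*(-12)*(-5) = 36*(-5) = -180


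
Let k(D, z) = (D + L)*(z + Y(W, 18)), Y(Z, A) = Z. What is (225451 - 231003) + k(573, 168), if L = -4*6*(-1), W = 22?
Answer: 107878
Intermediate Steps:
L = 24 (L = -24*(-1) = 24)
k(D, z) = (22 + z)*(24 + D) (k(D, z) = (D + 24)*(z + 22) = (24 + D)*(22 + z) = (22 + z)*(24 + D))
(225451 - 231003) + k(573, 168) = (225451 - 231003) + (528 + 22*573 + 24*168 + 573*168) = -5552 + (528 + 12606 + 4032 + 96264) = -5552 + 113430 = 107878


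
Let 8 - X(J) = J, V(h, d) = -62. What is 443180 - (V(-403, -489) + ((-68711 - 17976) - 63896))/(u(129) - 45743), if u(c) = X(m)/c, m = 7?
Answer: 2615117497075/5900846 ≈ 4.4318e+5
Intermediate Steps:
X(J) = 8 - J
u(c) = 1/c (u(c) = (8 - 1*7)/c = (8 - 7)/c = 1/c)
443180 - (V(-403, -489) + ((-68711 - 17976) - 63896))/(u(129) - 45743) = 443180 - (-62 + ((-68711 - 17976) - 63896))/(1/129 - 45743) = 443180 - (-62 + (-86687 - 63896))/(1/129 - 45743) = 443180 - (-62 - 150583)/(-5900846/129) = 443180 - (-150645)*(-129)/5900846 = 443180 - 1*19433205/5900846 = 443180 - 19433205/5900846 = 2615117497075/5900846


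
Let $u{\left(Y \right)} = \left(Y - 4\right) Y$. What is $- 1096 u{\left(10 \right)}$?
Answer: $-65760$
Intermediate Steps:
$u{\left(Y \right)} = Y \left(-4 + Y\right)$ ($u{\left(Y \right)} = \left(-4 + Y\right) Y = Y \left(-4 + Y\right)$)
$- 1096 u{\left(10 \right)} = - 1096 \cdot 10 \left(-4 + 10\right) = - 1096 \cdot 10 \cdot 6 = \left(-1096\right) 60 = -65760$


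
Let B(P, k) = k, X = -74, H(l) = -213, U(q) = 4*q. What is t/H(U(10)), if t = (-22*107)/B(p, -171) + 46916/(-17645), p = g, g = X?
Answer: -33513694/642683835 ≈ -0.052146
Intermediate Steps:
g = -74
p = -74
t = 33513694/3017295 (t = -22*107/(-171) + 46916/(-17645) = -2354*(-1/171) + 46916*(-1/17645) = 2354/171 - 46916/17645 = 33513694/3017295 ≈ 11.107)
t/H(U(10)) = (33513694/3017295)/(-213) = (33513694/3017295)*(-1/213) = -33513694/642683835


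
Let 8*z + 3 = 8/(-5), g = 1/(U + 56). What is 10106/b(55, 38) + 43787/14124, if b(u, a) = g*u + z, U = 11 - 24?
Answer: 245560913737/17104164 ≈ 14357.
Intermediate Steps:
U = -13
g = 1/43 (g = 1/(-13 + 56) = 1/43 ≈ 0.023256)
z = -23/40 (z = -3/8 + (8/(-5))/8 = -3/8 + (8*(-⅕))/8 = -3/8 + (⅛)*(-8/5) = -3/8 - ⅕ = -23/40 ≈ -0.57500)
b(u, a) = -23/40 + u/43 (b(u, a) = u/43 - 23/40 = -23/40 + u/43)
10106/b(55, 38) + 43787/14124 = 10106/(-23/40 + (1/43)*55) + 43787/14124 = 10106/(-23/40 + 55/43) + 43787*(1/14124) = 10106/(1211/1720) + 43787/14124 = 10106*(1720/1211) + 43787/14124 = 17382320/1211 + 43787/14124 = 245560913737/17104164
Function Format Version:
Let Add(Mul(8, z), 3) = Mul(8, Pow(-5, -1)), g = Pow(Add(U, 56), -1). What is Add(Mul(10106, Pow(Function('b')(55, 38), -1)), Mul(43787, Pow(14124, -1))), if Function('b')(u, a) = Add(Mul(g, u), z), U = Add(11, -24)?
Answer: Rational(245560913737, 17104164) ≈ 14357.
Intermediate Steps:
U = -13
g = Rational(1, 43) (g = Pow(Add(-13, 56), -1) = Pow(43, -1) = Rational(1, 43) ≈ 0.023256)
z = Rational(-23, 40) (z = Add(Rational(-3, 8), Mul(Rational(1, 8), Mul(8, Pow(-5, -1)))) = Add(Rational(-3, 8), Mul(Rational(1, 8), Mul(8, Rational(-1, 5)))) = Add(Rational(-3, 8), Mul(Rational(1, 8), Rational(-8, 5))) = Add(Rational(-3, 8), Rational(-1, 5)) = Rational(-23, 40) ≈ -0.57500)
Function('b')(u, a) = Add(Rational(-23, 40), Mul(Rational(1, 43), u)) (Function('b')(u, a) = Add(Mul(Rational(1, 43), u), Rational(-23, 40)) = Add(Rational(-23, 40), Mul(Rational(1, 43), u)))
Add(Mul(10106, Pow(Function('b')(55, 38), -1)), Mul(43787, Pow(14124, -1))) = Add(Mul(10106, Pow(Add(Rational(-23, 40), Mul(Rational(1, 43), 55)), -1)), Mul(43787, Pow(14124, -1))) = Add(Mul(10106, Pow(Add(Rational(-23, 40), Rational(55, 43)), -1)), Mul(43787, Rational(1, 14124))) = Add(Mul(10106, Pow(Rational(1211, 1720), -1)), Rational(43787, 14124)) = Add(Mul(10106, Rational(1720, 1211)), Rational(43787, 14124)) = Add(Rational(17382320, 1211), Rational(43787, 14124)) = Rational(245560913737, 17104164)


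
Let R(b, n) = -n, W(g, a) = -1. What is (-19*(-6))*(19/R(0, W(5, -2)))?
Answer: 2166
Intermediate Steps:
(-19*(-6))*(19/R(0, W(5, -2))) = (-19*(-6))*(19/((-1*(-1)))) = 114*(19/1) = 114*(19*1) = 114*19 = 2166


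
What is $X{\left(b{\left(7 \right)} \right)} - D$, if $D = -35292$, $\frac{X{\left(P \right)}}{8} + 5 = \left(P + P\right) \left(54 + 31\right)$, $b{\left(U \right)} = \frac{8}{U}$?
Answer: $\frac{257644}{7} \approx 36806.0$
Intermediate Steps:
$X{\left(P \right)} = -40 + 1360 P$ ($X{\left(P \right)} = -40 + 8 \left(P + P\right) \left(54 + 31\right) = -40 + 8 \cdot 2 P 85 = -40 + 8 \cdot 170 P = -40 + 1360 P$)
$X{\left(b{\left(7 \right)} \right)} - D = \left(-40 + 1360 \cdot \frac{8}{7}\right) - -35292 = \left(-40 + 1360 \cdot 8 \cdot \frac{1}{7}\right) + 35292 = \left(-40 + 1360 \cdot \frac{8}{7}\right) + 35292 = \left(-40 + \frac{10880}{7}\right) + 35292 = \frac{10600}{7} + 35292 = \frac{257644}{7}$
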